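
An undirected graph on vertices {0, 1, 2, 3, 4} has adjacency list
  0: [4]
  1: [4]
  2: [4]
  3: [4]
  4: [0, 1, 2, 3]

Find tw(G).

A width-1 tree decomposition is:
Bags: B1 = {0, 4}  B2 = {2, 4}  B3 = {1, 4}  B4 = {3, 4}
Tree: B1–B2, B2–B3, B2–B4
The largest bag has 2 vertices, giving width 1; this decomposition certifies tw(G) ≤ 1. Since G has at least one edge (e.g. 4–0), it is not an edgeless graph, so tw(G) ≥ 1. The upper and lower bounds meet at 1, so that is the treewidth.

1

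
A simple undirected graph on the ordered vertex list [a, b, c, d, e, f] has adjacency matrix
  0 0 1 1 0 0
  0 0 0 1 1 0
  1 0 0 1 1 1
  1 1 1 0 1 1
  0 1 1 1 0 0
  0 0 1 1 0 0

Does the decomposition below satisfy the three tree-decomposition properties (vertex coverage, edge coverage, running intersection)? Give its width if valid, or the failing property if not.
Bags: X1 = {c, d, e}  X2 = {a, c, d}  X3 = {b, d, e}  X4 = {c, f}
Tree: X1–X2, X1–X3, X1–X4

A tree decomposition must satisfy three properties: every vertex lies in some bag; for every edge, both endpoints lie together in some bag; and for every vertex, the bags containing it form a connected subtree. Here edge (d,f) lies in no bag, so the decomposition is invalid.

No — edge (d,f) lies in no bag.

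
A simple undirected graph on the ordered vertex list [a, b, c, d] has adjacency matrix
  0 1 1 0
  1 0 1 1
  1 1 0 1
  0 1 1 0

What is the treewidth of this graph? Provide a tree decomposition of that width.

Each bag holds 3 vertices, so the decomposition has width 2, which upper-bounds the treewidth. For the lower bound, the 3 vertices {b, c, d} are pairwise adjacent, and any tree decomposition puts a clique entirely inside one bag — forcing width ≥ 2. The upper and lower bounds meet at 2, so that is the treewidth.

Treewidth 2.
One optimal decomposition is:
Bags: B1 = {b, c, d}  B2 = {a, b, c}
Tree: B1–B2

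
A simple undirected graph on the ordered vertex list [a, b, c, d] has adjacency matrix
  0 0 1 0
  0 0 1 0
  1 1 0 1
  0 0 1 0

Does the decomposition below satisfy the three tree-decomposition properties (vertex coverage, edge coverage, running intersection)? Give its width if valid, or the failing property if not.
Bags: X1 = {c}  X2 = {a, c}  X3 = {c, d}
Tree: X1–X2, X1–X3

No — vertex b appears in no bag.

A tree decomposition must satisfy three properties: every vertex lies in some bag; for every edge, both endpoints lie together in some bag; and for every vertex, the bags containing it form a connected subtree. Here vertex b appears in no bag, so the decomposition is invalid.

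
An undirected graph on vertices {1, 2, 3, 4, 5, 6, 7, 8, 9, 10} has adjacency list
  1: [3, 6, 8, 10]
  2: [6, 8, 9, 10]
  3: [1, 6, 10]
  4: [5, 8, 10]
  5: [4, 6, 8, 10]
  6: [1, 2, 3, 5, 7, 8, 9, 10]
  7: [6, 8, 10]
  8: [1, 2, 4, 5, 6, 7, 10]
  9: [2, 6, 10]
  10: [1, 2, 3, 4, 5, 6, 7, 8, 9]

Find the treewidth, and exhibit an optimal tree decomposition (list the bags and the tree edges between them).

Treewidth 3.
Bags: B1 = {1, 6, 8, 10}  B2 = {5, 6, 8, 10}  B3 = {2, 6, 8, 10}  B4 = {6, 7, 8, 10}  B5 = {4, 5, 8, 10}  B6 = {1, 3, 6, 10}  B7 = {2, 6, 9, 10}
Tree: B1–B2, B1–B3, B3–B4, B2–B5, B1–B6, B3–B7

The largest bag has 4 vertices, giving width 3; this decomposition certifies tw(G) ≤ 3. Conversely, {4, 5, 8, 10} is a clique of size 4, and the vertices of any clique must share a bag in every tree decomposition; so some bag has ≥ 4 vertices and tw(G) ≥ 3. Combining the bounds, tw(G) = 3.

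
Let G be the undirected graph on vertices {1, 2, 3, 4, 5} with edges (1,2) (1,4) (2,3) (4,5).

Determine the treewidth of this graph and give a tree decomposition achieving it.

Each bag holds 2 vertices, so the decomposition has width 1, which upper-bounds the treewidth. Since G has at least one edge (e.g. 5–4), it is not an edgeless graph, so tw(G) ≥ 1. The upper and lower bounds meet at 1, so that is the treewidth.

Treewidth 1.
One such decomposition:
Bags: B1 = {4, 5}  B2 = {1, 4}  B3 = {1, 2}  B4 = {2, 3}
Tree: B1–B2, B2–B3, B3–B4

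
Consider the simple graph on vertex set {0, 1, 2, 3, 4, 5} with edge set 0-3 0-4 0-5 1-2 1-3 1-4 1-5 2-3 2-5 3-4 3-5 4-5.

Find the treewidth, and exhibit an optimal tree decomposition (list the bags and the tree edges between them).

Each bag holds 4 vertices, so the decomposition has width 3, which upper-bounds the treewidth. On the other hand G contains the 4-clique {0, 3, 4, 5}. A clique must lie in a single bag of any decomposition, so no decomposition can have width below 3. Hence tw(G) = 3 exactly.

Treewidth 3.
One optimal decomposition is:
Bags: B1 = {0, 3, 4, 5}  B2 = {1, 3, 4, 5}  B3 = {1, 2, 3, 5}
Tree: B1–B2, B2–B3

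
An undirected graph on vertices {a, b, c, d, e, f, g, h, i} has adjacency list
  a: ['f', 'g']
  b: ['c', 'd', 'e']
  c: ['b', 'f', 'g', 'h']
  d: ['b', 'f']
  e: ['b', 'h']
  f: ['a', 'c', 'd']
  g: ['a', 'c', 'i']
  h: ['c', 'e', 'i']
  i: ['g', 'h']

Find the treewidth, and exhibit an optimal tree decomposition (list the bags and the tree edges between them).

Every bag has size at most 4, so the width is 4 − 1 = 3 and tw(G) ≤ 3. For the lower bound: the 4 vertex sets {a,d,f}, {g}, {c}, {b,e,h,i} are disjoint, each induces a connected subgraph, and every pair is joined by at least one edge of G. Contracting each set to a single vertex therefore yields K_{4} as a minor, and since treewidth is minor-monotone, tw(G) ≥ tw(K_{4}) = 3. The upper and lower bounds meet at 3, so that is the treewidth.

Treewidth 3.
One optimal decomposition is:
Bags: B1 = {a, d, f, g}  B2 = {c, d, f, g}  B3 = {b, c, d, g}  B4 = {b, c, g, i}  B5 = {b, c, h, i}  B6 = {b, e, h, i}
Tree: B1–B2, B2–B3, B3–B4, B4–B5, B5–B6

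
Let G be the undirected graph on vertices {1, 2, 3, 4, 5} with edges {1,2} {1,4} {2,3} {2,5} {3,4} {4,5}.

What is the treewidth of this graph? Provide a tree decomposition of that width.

Treewidth 2.
One optimal decomposition is:
Bags: B1 = {2, 4, 5}  B2 = {1, 2, 4}  B3 = {2, 3, 4}
Tree: B1–B2, B2–B3

Each bag holds 3 vertices, so the decomposition has width 2, which upper-bounds the treewidth. The edges 5–4–1–2–5 form a cycle, so G is not a tree and its treewidth is at least 2. Therefore the treewidth is 2.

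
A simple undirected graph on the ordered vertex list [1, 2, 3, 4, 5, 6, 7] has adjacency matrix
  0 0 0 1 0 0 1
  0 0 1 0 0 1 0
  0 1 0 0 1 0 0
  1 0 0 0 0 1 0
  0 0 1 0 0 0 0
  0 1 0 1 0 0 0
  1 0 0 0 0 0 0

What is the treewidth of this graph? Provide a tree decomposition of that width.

Treewidth 1.
One optimal decomposition is:
Bags: B1 = {3, 5}  B2 = {2, 3}  B3 = {2, 6}  B4 = {4, 6}  B5 = {1, 4}  B6 = {1, 7}
Tree: B1–B2, B2–B3, B3–B4, B4–B5, B5–B6

Each bag holds 2 vertices, so the decomposition has width 1, which upper-bounds the treewidth. Since G has at least one edge (e.g. 5–3), it is not an edgeless graph, so tw(G) ≥ 1. Combining the bounds, tw(G) = 1.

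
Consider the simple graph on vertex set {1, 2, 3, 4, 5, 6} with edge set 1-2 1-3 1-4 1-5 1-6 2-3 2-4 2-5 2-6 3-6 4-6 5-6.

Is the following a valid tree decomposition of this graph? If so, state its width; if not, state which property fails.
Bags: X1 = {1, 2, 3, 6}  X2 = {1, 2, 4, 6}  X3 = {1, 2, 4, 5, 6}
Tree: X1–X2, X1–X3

No — bags containing vertex 4 are not connected in the tree.

A tree decomposition must satisfy three properties: every vertex lies in some bag; for every edge, both endpoints lie together in some bag; and for every vertex, the bags containing it form a connected subtree. Here bags containing vertex 4 are not connected in the tree, so the decomposition is invalid.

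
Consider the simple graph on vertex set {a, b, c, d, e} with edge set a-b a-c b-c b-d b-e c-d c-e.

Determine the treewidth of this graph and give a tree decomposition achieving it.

The largest bag has 3 vertices, giving width 2; this decomposition certifies tw(G) ≤ 2. On the other hand G contains the 3-clique {b, c, d}. A clique must lie in a single bag of any decomposition, so no decomposition can have width below 2. Therefore the treewidth is 2.

Treewidth 2.
Bags: B1 = {a, b, c}  B2 = {b, c, d}  B3 = {b, c, e}
Tree: B1–B2, B2–B3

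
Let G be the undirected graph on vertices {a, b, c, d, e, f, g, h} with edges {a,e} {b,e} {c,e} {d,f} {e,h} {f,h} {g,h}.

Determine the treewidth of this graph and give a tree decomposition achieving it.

Treewidth 1.
One optimal decomposition is:
Bags: B1 = {f, h}  B2 = {e, h}  B3 = {g, h}  B4 = {d, f}  B5 = {b, e}  B6 = {a, e}  B7 = {c, e}
Tree: B1–B2, B1–B3, B1–B4, B2–B5, B5–B6, B2–B7

The largest bag has 2 vertices, giving width 1; this decomposition certifies tw(G) ≤ 1. G has an edge, so its treewidth is at least 1. The upper and lower bounds meet at 1, so that is the treewidth.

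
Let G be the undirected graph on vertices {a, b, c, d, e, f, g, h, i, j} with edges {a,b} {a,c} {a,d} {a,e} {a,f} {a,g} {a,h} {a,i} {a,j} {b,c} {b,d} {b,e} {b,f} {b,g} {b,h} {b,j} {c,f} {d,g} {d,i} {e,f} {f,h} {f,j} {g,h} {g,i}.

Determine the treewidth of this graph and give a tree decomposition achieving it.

Every bag has size at most 4, so the width is 4 − 1 = 3 and tw(G) ≤ 3. For the lower bound, the 4 vertices {a, b, d, g} are pairwise adjacent, and any tree decomposition puts a clique entirely inside one bag — forcing width ≥ 3. Hence tw(G) = 3 exactly.

Treewidth 3.
One such decomposition:
Bags: B1 = {a, b, g, h}  B2 = {a, b, f, h}  B3 = {a, b, c, f}  B4 = {a, b, d, g}  B5 = {a, d, g, i}  B6 = {a, b, e, f}  B7 = {a, b, f, j}
Tree: B1–B2, B2–B3, B1–B4, B4–B5, B3–B6, B3–B7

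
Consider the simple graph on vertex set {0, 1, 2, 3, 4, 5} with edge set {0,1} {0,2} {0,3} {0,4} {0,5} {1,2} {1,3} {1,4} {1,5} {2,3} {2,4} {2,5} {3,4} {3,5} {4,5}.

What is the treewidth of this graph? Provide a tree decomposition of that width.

With just one bag of size 6, the width is 6 − 1 = 5, so tw(G) ≤ 5. Conversely, {0, 1, 2, 3, 4, 5} is a clique of size 6, and the vertices of any clique must share a bag in every tree decomposition; so some bag has ≥ 6 vertices and tw(G) ≥ 5. Therefore the treewidth is 5.

Treewidth 5.
One such decomposition:
Bags: B1 = {0, 1, 2, 3, 4, 5}
Tree: (single bag)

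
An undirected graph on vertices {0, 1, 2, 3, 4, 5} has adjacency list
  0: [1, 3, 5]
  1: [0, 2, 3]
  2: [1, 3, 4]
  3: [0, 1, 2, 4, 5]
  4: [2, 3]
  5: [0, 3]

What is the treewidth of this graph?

A width-2 tree decomposition is:
Bags: B1 = {2, 3, 4}  B2 = {1, 2, 3}  B3 = {0, 1, 3}  B4 = {0, 3, 5}
Tree: B1–B2, B2–B3, B3–B4
Each bag holds 3 vertices, so the decomposition has width 2, which upper-bounds the treewidth. On the other hand G contains the 3-clique {0, 1, 3}. A clique must lie in a single bag of any decomposition, so no decomposition can have width below 2. Combining the bounds, tw(G) = 2.

2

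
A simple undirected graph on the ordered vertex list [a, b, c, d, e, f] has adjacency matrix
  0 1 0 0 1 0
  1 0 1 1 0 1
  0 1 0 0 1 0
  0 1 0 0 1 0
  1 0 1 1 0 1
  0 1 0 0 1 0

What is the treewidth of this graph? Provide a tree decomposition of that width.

Every bag has size at most 3, so the width is 3 − 1 = 2 and tw(G) ≤ 2. Since e–c–b–f–e is a cycle in G, G is not acyclic. Forests are exactly the graphs of treewidth ≤ 1, so tw(G) ≥ 2. The upper and lower bounds meet at 2, so that is the treewidth.

Treewidth 2.
One such decomposition:
Bags: B1 = {b, c, e}  B2 = {b, e, f}  B3 = {a, b, e}  B4 = {b, d, e}
Tree: B1–B2, B2–B3, B3–B4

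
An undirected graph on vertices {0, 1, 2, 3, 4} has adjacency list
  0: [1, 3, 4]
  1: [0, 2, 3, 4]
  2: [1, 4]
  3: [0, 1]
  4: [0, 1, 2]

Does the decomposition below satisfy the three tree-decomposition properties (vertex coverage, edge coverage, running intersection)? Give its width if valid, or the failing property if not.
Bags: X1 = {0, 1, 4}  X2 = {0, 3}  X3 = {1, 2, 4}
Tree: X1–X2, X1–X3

A tree decomposition must satisfy three properties: every vertex lies in some bag; for every edge, both endpoints lie together in some bag; and for every vertex, the bags containing it form a connected subtree. Here edge (1,3) lies in no bag, so the decomposition is invalid.

No — edge (1,3) lies in no bag.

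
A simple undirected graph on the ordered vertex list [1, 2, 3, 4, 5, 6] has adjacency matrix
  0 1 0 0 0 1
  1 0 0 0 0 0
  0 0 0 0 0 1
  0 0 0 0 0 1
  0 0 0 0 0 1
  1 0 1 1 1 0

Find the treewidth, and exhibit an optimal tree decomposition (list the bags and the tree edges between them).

Each bag holds 2 vertices, so the decomposition has width 1, which upper-bounds the treewidth. G has an edge, so its treewidth is at least 1. Combining the bounds, tw(G) = 1.

Treewidth 1.
Bags: B1 = {4, 6}  B2 = {1, 6}  B3 = {3, 6}  B4 = {1, 2}  B5 = {5, 6}
Tree: B1–B2, B1–B3, B2–B4, B3–B5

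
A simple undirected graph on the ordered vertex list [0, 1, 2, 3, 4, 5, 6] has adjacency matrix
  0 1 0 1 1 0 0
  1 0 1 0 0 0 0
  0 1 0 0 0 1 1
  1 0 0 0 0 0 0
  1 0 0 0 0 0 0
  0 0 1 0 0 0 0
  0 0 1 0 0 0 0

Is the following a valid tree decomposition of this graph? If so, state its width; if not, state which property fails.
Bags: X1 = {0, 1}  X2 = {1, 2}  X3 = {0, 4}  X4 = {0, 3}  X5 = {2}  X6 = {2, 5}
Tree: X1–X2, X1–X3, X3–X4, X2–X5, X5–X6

No — vertex 6 appears in no bag.

A tree decomposition must satisfy three properties: every vertex lies in some bag; for every edge, both endpoints lie together in some bag; and for every vertex, the bags containing it form a connected subtree. Here vertex 6 appears in no bag, so the decomposition is invalid.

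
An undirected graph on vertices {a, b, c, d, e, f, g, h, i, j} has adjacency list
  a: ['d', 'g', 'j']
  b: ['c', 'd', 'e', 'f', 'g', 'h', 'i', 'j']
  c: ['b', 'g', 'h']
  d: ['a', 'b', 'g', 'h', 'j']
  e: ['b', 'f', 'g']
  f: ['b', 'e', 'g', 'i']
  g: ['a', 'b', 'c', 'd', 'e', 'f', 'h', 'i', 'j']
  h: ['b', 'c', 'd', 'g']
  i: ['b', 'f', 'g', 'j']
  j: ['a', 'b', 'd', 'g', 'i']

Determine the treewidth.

A width-3 tree decomposition is:
Bags: B1 = {b, d, g, j}  B2 = {b, d, g, h}  B3 = {b, g, i, j}  B4 = {a, d, g, j}  B5 = {b, f, g, i}  B6 = {b, c, g, h}  B7 = {b, e, f, g}
Tree: B1–B2, B1–B3, B1–B4, B3–B5, B2–B6, B5–B7
The largest bag has 4 vertices, giving width 3; this decomposition certifies tw(G) ≤ 3. For the lower bound, the 4 vertices {a, d, g, j} are pairwise adjacent, and any tree decomposition puts a clique entirely inside one bag — forcing width ≥ 3. Hence tw(G) = 3 exactly.

3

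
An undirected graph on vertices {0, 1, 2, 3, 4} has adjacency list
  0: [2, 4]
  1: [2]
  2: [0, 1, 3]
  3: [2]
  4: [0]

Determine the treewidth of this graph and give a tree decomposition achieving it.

Treewidth 1.
Bags: B1 = {2, 3}  B2 = {1, 2}  B3 = {0, 2}  B4 = {0, 4}
Tree: B1–B2, B1–B3, B3–B4

Every bag has size at most 2, so the width is 2 − 1 = 1 and tw(G) ≤ 1. G has an edge, so its treewidth is at least 1. Therefore the treewidth is 1.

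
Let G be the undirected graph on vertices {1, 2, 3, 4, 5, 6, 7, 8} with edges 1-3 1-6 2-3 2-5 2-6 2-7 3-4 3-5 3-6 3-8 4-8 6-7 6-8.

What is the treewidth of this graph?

A width-2 tree decomposition is:
Bags: B1 = {2, 3, 6}  B2 = {1, 3, 6}  B3 = {3, 6, 8}  B4 = {3, 4, 8}  B5 = {2, 6, 7}  B6 = {2, 3, 5}
Tree: B1–B2, B1–B3, B3–B4, B1–B5, B1–B6
Every bag has size at most 3, so the width is 3 − 1 = 2 and tw(G) ≤ 2. Conversely, {3, 4, 8} is a clique of size 3, and the vertices of any clique must share a bag in every tree decomposition; so some bag has ≥ 3 vertices and tw(G) ≥ 2. Therefore the treewidth is 2.

2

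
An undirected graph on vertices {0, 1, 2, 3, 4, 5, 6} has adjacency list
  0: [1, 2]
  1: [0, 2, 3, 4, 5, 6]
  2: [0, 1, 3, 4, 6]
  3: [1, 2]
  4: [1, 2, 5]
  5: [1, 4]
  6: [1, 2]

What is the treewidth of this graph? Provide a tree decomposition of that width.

Treewidth 2.
Bags: B1 = {1, 2, 4}  B2 = {1, 2, 3}  B3 = {0, 1, 2}  B4 = {1, 4, 5}  B5 = {1, 2, 6}
Tree: B1–B2, B2–B3, B1–B4, B1–B5

Each bag holds 3 vertices, so the decomposition has width 2, which upper-bounds the treewidth. For the lower bound, the 3 vertices {0, 1, 2} are pairwise adjacent, and any tree decomposition puts a clique entirely inside one bag — forcing width ≥ 2. Combining the bounds, tw(G) = 2.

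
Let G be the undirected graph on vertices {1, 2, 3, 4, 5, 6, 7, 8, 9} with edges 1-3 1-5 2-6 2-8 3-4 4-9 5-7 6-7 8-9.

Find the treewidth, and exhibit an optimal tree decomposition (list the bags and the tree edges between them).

Treewidth 2.
One optimal decomposition is:
Bags: B1 = {1, 3, 5}  B2 = {3, 4, 5}  B3 = {4, 5, 9}  B4 = {5, 8, 9}  B5 = {2, 5, 8}  B6 = {2, 5, 6}  B7 = {5, 6, 7}
Tree: B1–B2, B2–B3, B3–B4, B4–B5, B5–B6, B6–B7

Every bag has size at most 3, so the width is 3 − 1 = 2 and tw(G) ≤ 2. For the lower bound, G contains the cycle 5–1–3–4–9–8–2–6–7–5, so G is not a forest; only forests have treewidth ≤ 1, hence tw(G) ≥ 2. Combining the bounds, tw(G) = 2.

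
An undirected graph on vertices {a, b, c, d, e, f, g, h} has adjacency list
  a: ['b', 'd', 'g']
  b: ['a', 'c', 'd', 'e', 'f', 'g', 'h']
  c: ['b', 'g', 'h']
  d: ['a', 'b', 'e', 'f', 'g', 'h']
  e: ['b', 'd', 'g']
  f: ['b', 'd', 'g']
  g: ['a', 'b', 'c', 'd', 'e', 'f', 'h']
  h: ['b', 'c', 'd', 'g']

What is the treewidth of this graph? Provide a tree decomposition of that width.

Every bag has size at most 4, so the width is 4 − 1 = 3 and tw(G) ≤ 3. For the lower bound, the 4 vertices {b, d, e, g} are pairwise adjacent, and any tree decomposition puts a clique entirely inside one bag — forcing width ≥ 3. The upper and lower bounds meet at 3, so that is the treewidth.

Treewidth 3.
One optimal decomposition is:
Bags: B1 = {b, d, g, h}  B2 = {b, c, g, h}  B3 = {b, d, f, g}  B4 = {a, b, d, g}  B5 = {b, d, e, g}
Tree: B1–B2, B1–B3, B1–B4, B4–B5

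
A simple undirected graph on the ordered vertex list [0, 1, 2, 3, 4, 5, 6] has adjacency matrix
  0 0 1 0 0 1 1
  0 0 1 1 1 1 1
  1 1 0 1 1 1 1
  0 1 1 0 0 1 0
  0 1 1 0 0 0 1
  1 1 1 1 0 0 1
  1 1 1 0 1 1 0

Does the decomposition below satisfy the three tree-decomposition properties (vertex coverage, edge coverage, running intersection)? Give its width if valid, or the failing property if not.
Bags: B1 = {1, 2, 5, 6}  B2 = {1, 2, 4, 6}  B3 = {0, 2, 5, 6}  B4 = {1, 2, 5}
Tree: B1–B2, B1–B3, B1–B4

No — vertex 3 appears in no bag.

A tree decomposition must satisfy three properties: every vertex lies in some bag; for every edge, both endpoints lie together in some bag; and for every vertex, the bags containing it form a connected subtree. Here vertex 3 appears in no bag, so the decomposition is invalid.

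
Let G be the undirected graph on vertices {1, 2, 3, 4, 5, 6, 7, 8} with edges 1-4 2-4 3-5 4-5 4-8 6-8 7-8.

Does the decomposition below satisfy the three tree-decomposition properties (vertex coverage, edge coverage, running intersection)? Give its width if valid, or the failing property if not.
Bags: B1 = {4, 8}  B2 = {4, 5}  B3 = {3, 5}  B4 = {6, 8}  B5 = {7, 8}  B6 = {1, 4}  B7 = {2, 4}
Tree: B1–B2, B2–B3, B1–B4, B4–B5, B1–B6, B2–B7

Yes; width 1.

Checking the three conditions: (i) the bags cover all of {1, 2, 3, 4, 5, 6, 7, 8}; (ii) for each edge, some bag contains both endpoints; (iii) the bags containing any fixed vertex form a subtree. All hold, so the decomposition is valid with width 2 − 1 = 1.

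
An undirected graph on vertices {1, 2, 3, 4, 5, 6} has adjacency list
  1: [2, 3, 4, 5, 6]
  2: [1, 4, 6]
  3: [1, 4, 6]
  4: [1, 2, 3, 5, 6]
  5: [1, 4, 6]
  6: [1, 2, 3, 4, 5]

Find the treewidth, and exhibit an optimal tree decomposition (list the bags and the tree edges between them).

Each bag holds 4 vertices, so the decomposition has width 3, which upper-bounds the treewidth. For the lower bound, the 4 vertices {1, 2, 4, 6} are pairwise adjacent, and any tree decomposition puts a clique entirely inside one bag — forcing width ≥ 3. The upper and lower bounds meet at 3, so that is the treewidth.

Treewidth 3.
One such decomposition:
Bags: B1 = {1, 4, 5, 6}  B2 = {1, 2, 4, 6}  B3 = {1, 3, 4, 6}
Tree: B1–B2, B2–B3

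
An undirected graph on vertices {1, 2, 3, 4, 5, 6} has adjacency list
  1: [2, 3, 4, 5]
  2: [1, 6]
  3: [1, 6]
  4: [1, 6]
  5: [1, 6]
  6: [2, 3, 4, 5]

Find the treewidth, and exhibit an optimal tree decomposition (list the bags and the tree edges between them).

Every bag has size at most 3, so the width is 3 − 1 = 2 and tw(G) ≤ 2. For the lower bound, G contains the cycle 5–6–3–1–5, so G is not a forest; only forests have treewidth ≤ 1, hence tw(G) ≥ 2. Hence tw(G) = 2 exactly.

Treewidth 2.
Bags: B1 = {1, 5, 6}  B2 = {1, 3, 6}  B3 = {1, 2, 6}  B4 = {1, 4, 6}
Tree: B1–B2, B2–B3, B3–B4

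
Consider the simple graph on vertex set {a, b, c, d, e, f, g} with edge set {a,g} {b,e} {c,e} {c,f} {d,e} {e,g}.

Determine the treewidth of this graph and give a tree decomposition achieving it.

Treewidth 1.
One such decomposition:
Bags: B1 = {d, e}  B2 = {c, e}  B3 = {e, g}  B4 = {b, e}  B5 = {a, g}  B6 = {c, f}
Tree: B1–B2, B2–B3, B3–B4, B3–B5, B2–B6

Every bag has size at most 2, so the width is 2 − 1 = 1 and tw(G) ≤ 1. Any graph with an edge has treewidth ≥ 1, and G has the edge e–d. Combining the bounds, tw(G) = 1.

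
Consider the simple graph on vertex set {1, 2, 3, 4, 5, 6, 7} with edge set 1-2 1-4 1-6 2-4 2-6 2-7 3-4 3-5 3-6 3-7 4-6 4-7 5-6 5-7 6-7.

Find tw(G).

3

A width-3 tree decomposition is:
Bags: B1 = {3, 4, 6, 7}  B2 = {2, 4, 6, 7}  B3 = {1, 2, 4, 6}  B4 = {3, 5, 6, 7}
Tree: B1–B2, B2–B3, B1–B4
The largest bag has 4 vertices, giving width 3; this decomposition certifies tw(G) ≤ 3. For the lower bound, the 4 vertices {1, 2, 4, 6} are pairwise adjacent, and any tree decomposition puts a clique entirely inside one bag — forcing width ≥ 3. Hence tw(G) = 3 exactly.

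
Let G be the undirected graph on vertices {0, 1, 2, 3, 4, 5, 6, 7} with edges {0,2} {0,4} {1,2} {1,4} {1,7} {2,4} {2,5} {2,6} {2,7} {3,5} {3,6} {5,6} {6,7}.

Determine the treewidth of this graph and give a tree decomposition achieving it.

Every bag has size at most 3, so the width is 3 − 1 = 2 and tw(G) ≤ 2. On the other hand G contains the 3-clique {0, 2, 4}. A clique must lie in a single bag of any decomposition, so no decomposition can have width below 2. Hence tw(G) = 2 exactly.

Treewidth 2.
Bags: B1 = {2, 5, 6}  B2 = {2, 6, 7}  B3 = {1, 2, 7}  B4 = {1, 2, 4}  B5 = {3, 5, 6}  B6 = {0, 2, 4}
Tree: B1–B2, B2–B3, B3–B4, B1–B5, B4–B6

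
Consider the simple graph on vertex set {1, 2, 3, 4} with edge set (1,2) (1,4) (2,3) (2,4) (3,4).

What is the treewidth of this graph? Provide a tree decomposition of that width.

Treewidth 2.
One such decomposition:
Bags: B1 = {2, 3, 4}  B2 = {1, 2, 4}
Tree: B1–B2

Every bag has size at most 3, so the width is 3 − 1 = 2 and tw(G) ≤ 2. On the other hand G contains the 3-clique {1, 2, 4}. A clique must lie in a single bag of any decomposition, so no decomposition can have width below 2. The upper and lower bounds meet at 2, so that is the treewidth.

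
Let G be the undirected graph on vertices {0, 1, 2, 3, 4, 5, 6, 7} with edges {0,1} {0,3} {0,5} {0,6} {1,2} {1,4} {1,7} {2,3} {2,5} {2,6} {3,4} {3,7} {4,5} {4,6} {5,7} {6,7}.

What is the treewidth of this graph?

4

A width-4 tree decomposition is:
Bags: B1 = {0, 2, 4, 5, 7}  B2 = {0, 2, 4, 6, 7}  B3 = {0, 1, 2, 4, 7}  B4 = {0, 2, 3, 4, 7}
Tree: B1–B2, B2–B3, B3–B4
Every bag has size at most 5, so the width is 5 − 1 = 4 and tw(G) ≤ 4. For the lower bound: the 5 vertex sets {4,5}, {0,6}, {1,2}, {7}, {3} are disjoint, each induces a connected subgraph, and every pair is joined by at least one edge of G. Contracting each set to a single vertex therefore yields K_{5} as a minor, and since treewidth is minor-monotone, tw(G) ≥ tw(K_{5}) = 4. Therefore the treewidth is 4.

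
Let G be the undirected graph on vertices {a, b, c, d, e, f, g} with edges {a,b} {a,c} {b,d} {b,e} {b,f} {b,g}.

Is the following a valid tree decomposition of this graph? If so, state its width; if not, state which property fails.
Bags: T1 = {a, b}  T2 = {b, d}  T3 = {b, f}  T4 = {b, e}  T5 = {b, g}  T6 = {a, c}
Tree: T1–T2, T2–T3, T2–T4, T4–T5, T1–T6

Vertex coverage: the bags together contain {a, b, c, d, e, f, g}, the full vertex set. Edge coverage: each edge of G has both endpoints in at least one bag. Running intersection: for every vertex, the bags containing it form a connected subtree. All three properties hold, so this is a valid tree decomposition of width max|bag| − 1 = 1, and hence tw(G) ≤ 1.

Yes; width 1.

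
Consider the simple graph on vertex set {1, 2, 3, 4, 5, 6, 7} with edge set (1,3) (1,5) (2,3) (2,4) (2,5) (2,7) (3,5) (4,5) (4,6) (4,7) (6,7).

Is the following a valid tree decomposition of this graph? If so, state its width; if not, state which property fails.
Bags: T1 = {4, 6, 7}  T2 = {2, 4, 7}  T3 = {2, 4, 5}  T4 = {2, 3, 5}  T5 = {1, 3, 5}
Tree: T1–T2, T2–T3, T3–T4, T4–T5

Checking the three conditions: (i) the bags cover all of {1, 2, 3, 4, 5, 6, 7}; (ii) for each edge, some bag contains both endpoints; (iii) the bags containing any fixed vertex form a subtree. All hold, so the decomposition is valid with width 3 − 1 = 2.

Yes; width 2.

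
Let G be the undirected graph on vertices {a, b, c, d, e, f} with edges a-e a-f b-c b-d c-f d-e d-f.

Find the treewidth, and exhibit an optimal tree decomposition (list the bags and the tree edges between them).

Every bag has size at most 3, so the width is 3 − 1 = 2 and tw(G) ≤ 2. Since c–b–d–f–c is a cycle in G, G is not acyclic. Forests are exactly the graphs of treewidth ≤ 1, so tw(G) ≥ 2. Combining the bounds, tw(G) = 2.

Treewidth 2.
One optimal decomposition is:
Bags: B1 = {b, c, f}  B2 = {b, d, f}  B3 = {a, d, f}  B4 = {a, d, e}
Tree: B1–B2, B2–B3, B3–B4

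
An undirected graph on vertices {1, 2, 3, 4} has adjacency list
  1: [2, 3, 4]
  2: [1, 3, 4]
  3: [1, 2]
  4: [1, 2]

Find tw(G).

A width-2 tree decomposition is:
Bags: B1 = {1, 2, 3}  B2 = {1, 2, 4}
Tree: B1–B2
Each bag holds 3 vertices, so the decomposition has width 2, which upper-bounds the treewidth. On the other hand G contains the 3-clique {1, 2, 3}. A clique must lie in a single bag of any decomposition, so no decomposition can have width below 2. Hence tw(G) = 2 exactly.

2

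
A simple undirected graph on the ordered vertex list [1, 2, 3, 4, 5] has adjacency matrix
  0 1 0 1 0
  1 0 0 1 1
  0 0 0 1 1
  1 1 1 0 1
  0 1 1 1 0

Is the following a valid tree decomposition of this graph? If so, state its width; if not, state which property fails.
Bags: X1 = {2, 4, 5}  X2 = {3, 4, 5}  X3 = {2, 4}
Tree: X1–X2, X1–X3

A tree decomposition must satisfy three properties: every vertex lies in some bag; for every edge, both endpoints lie together in some bag; and for every vertex, the bags containing it form a connected subtree. Here vertex 1 appears in no bag, so the decomposition is invalid.

No — vertex 1 appears in no bag.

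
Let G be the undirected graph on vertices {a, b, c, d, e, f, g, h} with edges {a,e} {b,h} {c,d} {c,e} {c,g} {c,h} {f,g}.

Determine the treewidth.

1

A width-1 tree decomposition is:
Bags: B1 = {c, e}  B2 = {c, d}  B3 = {a, e}  B4 = {c, g}  B5 = {c, h}  B6 = {f, g}  B7 = {b, h}
Tree: B1–B2, B1–B3, B1–B4, B2–B5, B4–B6, B5–B7
The largest bag has 2 vertices, giving width 1; this decomposition certifies tw(G) ≤ 1. Any graph with an edge has treewidth ≥ 1, and G has the edge c–e. Therefore the treewidth is 1.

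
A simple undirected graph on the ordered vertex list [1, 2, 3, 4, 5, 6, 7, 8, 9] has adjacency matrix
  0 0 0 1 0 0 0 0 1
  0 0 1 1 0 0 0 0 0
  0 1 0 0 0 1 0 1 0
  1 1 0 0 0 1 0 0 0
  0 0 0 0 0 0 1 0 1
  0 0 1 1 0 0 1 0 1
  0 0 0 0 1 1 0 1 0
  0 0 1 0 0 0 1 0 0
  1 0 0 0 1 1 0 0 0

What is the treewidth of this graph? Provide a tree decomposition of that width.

The largest bag has 4 vertices, giving width 3; this decomposition certifies tw(G) ≤ 3. For the lower bound: the 4 vertex sets {5,7,8}, {3}, {6}, {1,2,4,9} are disjoint, each induces a connected subgraph, and every pair is joined by at least one edge of G. Contracting each set to a single vertex therefore yields K_{4} as a minor, and since treewidth is minor-monotone, tw(G) ≥ tw(K_{4}) = 3. Combining the bounds, tw(G) = 3.

Treewidth 3.
One optimal decomposition is:
Bags: B1 = {3, 5, 7, 8}  B2 = {3, 5, 6, 7}  B3 = {3, 5, 6, 9}  B4 = {2, 3, 6, 9}  B5 = {2, 4, 6, 9}  B6 = {1, 2, 4, 9}
Tree: B1–B2, B2–B3, B3–B4, B4–B5, B5–B6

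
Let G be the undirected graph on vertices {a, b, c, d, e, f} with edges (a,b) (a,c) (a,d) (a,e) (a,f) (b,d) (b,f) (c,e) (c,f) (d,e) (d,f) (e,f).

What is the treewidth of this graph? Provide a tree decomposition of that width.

Treewidth 3.
One such decomposition:
Bags: B1 = {a, b, d, f}  B2 = {a, d, e, f}  B3 = {a, c, e, f}
Tree: B1–B2, B2–B3

Every bag has size at most 4, so the width is 4 − 1 = 3 and tw(G) ≤ 3. Conversely, {a, d, e, f} is a clique of size 4, and the vertices of any clique must share a bag in every tree decomposition; so some bag has ≥ 4 vertices and tw(G) ≥ 3. Hence tw(G) = 3 exactly.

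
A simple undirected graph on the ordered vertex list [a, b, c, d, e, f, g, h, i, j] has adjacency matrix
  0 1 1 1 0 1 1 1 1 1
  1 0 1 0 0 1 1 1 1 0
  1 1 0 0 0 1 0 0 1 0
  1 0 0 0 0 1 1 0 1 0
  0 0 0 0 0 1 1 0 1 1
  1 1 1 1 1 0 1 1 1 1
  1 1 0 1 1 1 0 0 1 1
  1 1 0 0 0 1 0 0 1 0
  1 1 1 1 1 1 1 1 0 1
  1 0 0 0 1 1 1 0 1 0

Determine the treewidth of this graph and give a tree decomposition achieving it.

Each bag holds 5 vertices, so the decomposition has width 4, which upper-bounds the treewidth. For the lower bound, the 5 vertices {e, f, g, i, j} are pairwise adjacent, and any tree decomposition puts a clique entirely inside one bag — forcing width ≥ 4. Therefore the treewidth is 4.

Treewidth 4.
One such decomposition:
Bags: B1 = {a, f, g, i, j}  B2 = {a, b, f, g, i}  B3 = {a, d, f, g, i}  B4 = {a, b, c, f, i}  B5 = {e, f, g, i, j}  B6 = {a, b, f, h, i}
Tree: B1–B2, B1–B3, B2–B4, B1–B5, B4–B6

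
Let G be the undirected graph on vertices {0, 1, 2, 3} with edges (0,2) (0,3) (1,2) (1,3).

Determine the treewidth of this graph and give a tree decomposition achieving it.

Each bag holds 3 vertices, so the decomposition has width 2, which upper-bounds the treewidth. Since 3–0–2–1–3 is a cycle in G, G is not acyclic. Forests are exactly the graphs of treewidth ≤ 1, so tw(G) ≥ 2. Hence tw(G) = 2 exactly.

Treewidth 2.
One such decomposition:
Bags: B1 = {0, 2, 3}  B2 = {1, 2, 3}
Tree: B1–B2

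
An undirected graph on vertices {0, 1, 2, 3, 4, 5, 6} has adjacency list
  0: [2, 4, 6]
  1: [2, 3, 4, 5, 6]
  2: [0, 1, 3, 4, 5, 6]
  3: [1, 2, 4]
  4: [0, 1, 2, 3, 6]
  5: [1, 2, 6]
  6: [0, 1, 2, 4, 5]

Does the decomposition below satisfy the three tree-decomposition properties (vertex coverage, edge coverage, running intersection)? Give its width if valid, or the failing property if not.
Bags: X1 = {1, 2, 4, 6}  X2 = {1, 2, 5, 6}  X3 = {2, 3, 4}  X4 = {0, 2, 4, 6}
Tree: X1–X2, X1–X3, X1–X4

A tree decomposition must satisfy three properties: every vertex lies in some bag; for every edge, both endpoints lie together in some bag; and for every vertex, the bags containing it form a connected subtree. Here edge (1,3) lies in no bag, so the decomposition is invalid.

No — edge (1,3) lies in no bag.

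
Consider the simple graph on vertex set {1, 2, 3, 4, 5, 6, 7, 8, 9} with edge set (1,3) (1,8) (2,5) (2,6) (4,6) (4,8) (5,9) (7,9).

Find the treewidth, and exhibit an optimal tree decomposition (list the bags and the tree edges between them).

Treewidth 1.
One such decomposition:
Bags: B1 = {1, 3}  B2 = {1, 8}  B3 = {4, 8}  B4 = {4, 6}  B5 = {2, 6}  B6 = {2, 5}  B7 = {5, 9}  B8 = {7, 9}
Tree: B1–B2, B2–B3, B3–B4, B4–B5, B5–B6, B6–B7, B7–B8

Each bag holds 2 vertices, so the decomposition has width 1, which upper-bounds the treewidth. Any graph with an edge has treewidth ≥ 1, and G has the edge 3–1. The upper and lower bounds meet at 1, so that is the treewidth.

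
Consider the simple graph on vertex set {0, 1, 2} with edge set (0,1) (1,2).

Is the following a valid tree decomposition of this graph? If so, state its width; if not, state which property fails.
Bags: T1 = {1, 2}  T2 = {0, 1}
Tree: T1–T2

Yes; width 1.

Every vertex of G appears in some bag (union = {0, 1, 2}); every edge is covered by a bag; and for each vertex v the set of bags containing v is connected in the bag tree. The decomposition is therefore valid. The largest bag has 2 vertices, so the width is 1.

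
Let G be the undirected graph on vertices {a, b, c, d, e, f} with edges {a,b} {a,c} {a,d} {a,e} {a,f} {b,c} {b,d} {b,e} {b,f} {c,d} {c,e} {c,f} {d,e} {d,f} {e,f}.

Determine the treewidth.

5

A width-5 tree decomposition is:
Bags: B1 = {a, b, c, d, e, f}
Tree: (single bag)
With just one bag of size 6, the width is 6 − 1 = 5, so tw(G) ≤ 5. Conversely, {a, b, c, d, e, f} is a clique of size 6, and the vertices of any clique must share a bag in every tree decomposition; so some bag has ≥ 6 vertices and tw(G) ≥ 5. Combining the bounds, tw(G) = 5.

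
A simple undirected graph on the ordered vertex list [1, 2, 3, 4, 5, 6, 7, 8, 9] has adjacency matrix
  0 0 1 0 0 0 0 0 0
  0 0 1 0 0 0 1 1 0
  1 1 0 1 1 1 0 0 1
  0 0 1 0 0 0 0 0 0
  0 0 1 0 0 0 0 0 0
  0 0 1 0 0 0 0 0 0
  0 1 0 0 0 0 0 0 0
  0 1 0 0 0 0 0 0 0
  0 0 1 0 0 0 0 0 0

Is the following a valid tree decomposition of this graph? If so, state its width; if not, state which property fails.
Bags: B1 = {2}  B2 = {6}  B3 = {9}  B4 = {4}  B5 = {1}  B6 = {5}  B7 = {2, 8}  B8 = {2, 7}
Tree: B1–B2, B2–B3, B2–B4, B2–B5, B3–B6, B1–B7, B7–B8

A tree decomposition must satisfy three properties: every vertex lies in some bag; for every edge, both endpoints lie together in some bag; and for every vertex, the bags containing it form a connected subtree. Here vertex 3 appears in no bag, so the decomposition is invalid.

No — vertex 3 appears in no bag.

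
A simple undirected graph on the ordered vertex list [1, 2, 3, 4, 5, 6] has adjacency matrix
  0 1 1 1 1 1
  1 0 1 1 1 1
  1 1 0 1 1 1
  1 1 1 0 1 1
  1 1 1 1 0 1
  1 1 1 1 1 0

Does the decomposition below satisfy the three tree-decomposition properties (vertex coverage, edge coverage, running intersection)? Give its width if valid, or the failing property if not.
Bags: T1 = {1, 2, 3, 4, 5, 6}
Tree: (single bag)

Yes; width 5.

Checking the three conditions: (i) the bags cover all of {1, 2, 3, 4, 5, 6}; (ii) for each edge, some bag contains both endpoints; (iii) the bags containing any fixed vertex form a subtree. All hold, so the decomposition is valid with width 6 − 1 = 5.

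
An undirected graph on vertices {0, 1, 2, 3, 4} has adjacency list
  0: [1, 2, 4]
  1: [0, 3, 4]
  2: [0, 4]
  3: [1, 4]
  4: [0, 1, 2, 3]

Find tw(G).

A width-2 tree decomposition is:
Bags: B1 = {1, 3, 4}  B2 = {0, 1, 4}  B3 = {0, 2, 4}
Tree: B1–B2, B2–B3
The largest bag has 3 vertices, giving width 2; this decomposition certifies tw(G) ≤ 2. For the lower bound, the 3 vertices {0, 1, 4} are pairwise adjacent, and any tree decomposition puts a clique entirely inside one bag — forcing width ≥ 2. The upper and lower bounds meet at 2, so that is the treewidth.

2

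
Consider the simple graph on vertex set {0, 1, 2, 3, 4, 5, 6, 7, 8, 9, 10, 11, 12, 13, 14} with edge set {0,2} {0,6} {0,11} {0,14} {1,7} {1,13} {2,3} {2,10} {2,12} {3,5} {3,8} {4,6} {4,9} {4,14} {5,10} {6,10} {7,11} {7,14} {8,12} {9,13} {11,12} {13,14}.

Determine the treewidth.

3

A width-3 tree decomposition is:
Bags: B1 = {1, 7, 9, 13}  B2 = {7, 9, 13, 14}  B3 = {4, 7, 9, 14}  B4 = {4, 7, 11, 14}  B5 = {0, 4, 11, 14}  B6 = {0, 4, 6, 11}  B7 = {0, 6, 11, 12}  B8 = {0, 2, 6, 12}  B9 = {2, 6, 10, 12}  B10 = {2, 8, 10, 12}  B11 = {2, 3, 8, 10}  B12 = {3, 5, 8, 10}
Tree: B1–B2, B2–B3, B3–B4, B4–B5, B5–B6, B6–B7, B7–B8, B8–B9, B9–B10, B10–B11, B11–B12
Every bag has size at most 4, so the width is 4 − 1 = 3 and tw(G) ≤ 3. For the lower bound: the 4 vertex sets {1,9,13}, {7}, {14}, {0,4,6,11} are disjoint, each induces a connected subgraph, and every pair is joined by at least one edge of G. Contracting each set to a single vertex therefore yields K_{4} as a minor, and since treewidth is minor-monotone, tw(G) ≥ tw(K_{4}) = 3. The upper and lower bounds meet at 3, so that is the treewidth.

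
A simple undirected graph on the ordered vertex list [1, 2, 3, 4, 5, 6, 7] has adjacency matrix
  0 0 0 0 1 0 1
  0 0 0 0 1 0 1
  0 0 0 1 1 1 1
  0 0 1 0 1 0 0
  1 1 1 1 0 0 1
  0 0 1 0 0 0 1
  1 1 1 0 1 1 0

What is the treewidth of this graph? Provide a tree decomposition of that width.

Treewidth 2.
One optimal decomposition is:
Bags: B1 = {2, 5, 7}  B2 = {3, 5, 7}  B3 = {3, 6, 7}  B4 = {1, 5, 7}  B5 = {3, 4, 5}
Tree: B1–B2, B2–B3, B2–B4, B2–B5

Each bag holds 3 vertices, so the decomposition has width 2, which upper-bounds the treewidth. Conversely, {3, 4, 5} is a clique of size 3, and the vertices of any clique must share a bag in every tree decomposition; so some bag has ≥ 3 vertices and tw(G) ≥ 2. The upper and lower bounds meet at 2, so that is the treewidth.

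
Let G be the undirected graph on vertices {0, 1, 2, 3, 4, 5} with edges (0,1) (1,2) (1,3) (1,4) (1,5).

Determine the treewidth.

A width-1 tree decomposition is:
Bags: B1 = {1, 2}  B2 = {1, 5}  B3 = {1, 4}  B4 = {1, 3}  B5 = {0, 1}
Tree: B1–B2, B2–B3, B3–B4, B4–B5
The largest bag has 2 vertices, giving width 1; this decomposition certifies tw(G) ≤ 1. Since G has at least one edge (e.g. 1–2), it is not an edgeless graph, so tw(G) ≥ 1. Combining the bounds, tw(G) = 1.

1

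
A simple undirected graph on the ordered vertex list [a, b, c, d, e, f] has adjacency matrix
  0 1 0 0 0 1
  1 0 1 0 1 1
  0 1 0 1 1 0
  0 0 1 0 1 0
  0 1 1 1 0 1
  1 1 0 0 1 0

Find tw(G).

A width-2 tree decomposition is:
Bags: B1 = {b, e, f}  B2 = {b, c, e}  B3 = {c, d, e}  B4 = {a, b, f}
Tree: B1–B2, B2–B3, B1–B4
Every bag has size at most 3, so the width is 3 − 1 = 2 and tw(G) ≤ 2. Conversely, {c, d, e} is a clique of size 3, and the vertices of any clique must share a bag in every tree decomposition; so some bag has ≥ 3 vertices and tw(G) ≥ 2. Therefore the treewidth is 2.

2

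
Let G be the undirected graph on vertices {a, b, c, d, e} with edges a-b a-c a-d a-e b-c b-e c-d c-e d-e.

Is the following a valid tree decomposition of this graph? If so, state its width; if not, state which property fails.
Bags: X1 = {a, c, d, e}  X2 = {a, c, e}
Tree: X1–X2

No — vertex b appears in no bag.

A tree decomposition must satisfy three properties: every vertex lies in some bag; for every edge, both endpoints lie together in some bag; and for every vertex, the bags containing it form a connected subtree. Here vertex b appears in no bag, so the decomposition is invalid.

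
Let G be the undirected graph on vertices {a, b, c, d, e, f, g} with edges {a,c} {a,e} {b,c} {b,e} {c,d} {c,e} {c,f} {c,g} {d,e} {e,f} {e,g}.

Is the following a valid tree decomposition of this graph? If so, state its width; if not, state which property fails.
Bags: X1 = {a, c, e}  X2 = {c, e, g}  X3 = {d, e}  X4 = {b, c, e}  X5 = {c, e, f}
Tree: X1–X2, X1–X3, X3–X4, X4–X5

A tree decomposition must satisfy three properties: every vertex lies in some bag; for every edge, both endpoints lie together in some bag; and for every vertex, the bags containing it form a connected subtree. Here edge (c,d) lies in no bag, so the decomposition is invalid.

No — edge (c,d) lies in no bag.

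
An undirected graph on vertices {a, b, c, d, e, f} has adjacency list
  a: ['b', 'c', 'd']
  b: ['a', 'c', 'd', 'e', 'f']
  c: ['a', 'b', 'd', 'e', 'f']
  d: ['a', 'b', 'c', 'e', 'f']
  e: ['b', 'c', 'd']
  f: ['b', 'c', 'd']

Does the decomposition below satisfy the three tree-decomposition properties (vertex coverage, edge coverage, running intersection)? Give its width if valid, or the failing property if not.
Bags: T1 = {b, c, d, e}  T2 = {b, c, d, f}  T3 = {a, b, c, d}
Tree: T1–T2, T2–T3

Vertex coverage: the bags together contain {a, b, c, d, e, f}, the full vertex set. Edge coverage: each edge of G has both endpoints in at least one bag. Running intersection: for every vertex, the bags containing it form a connected subtree. All three properties hold, so this is a valid tree decomposition of width max|bag| − 1 = 3, and hence tw(G) ≤ 3.

Yes; width 3.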